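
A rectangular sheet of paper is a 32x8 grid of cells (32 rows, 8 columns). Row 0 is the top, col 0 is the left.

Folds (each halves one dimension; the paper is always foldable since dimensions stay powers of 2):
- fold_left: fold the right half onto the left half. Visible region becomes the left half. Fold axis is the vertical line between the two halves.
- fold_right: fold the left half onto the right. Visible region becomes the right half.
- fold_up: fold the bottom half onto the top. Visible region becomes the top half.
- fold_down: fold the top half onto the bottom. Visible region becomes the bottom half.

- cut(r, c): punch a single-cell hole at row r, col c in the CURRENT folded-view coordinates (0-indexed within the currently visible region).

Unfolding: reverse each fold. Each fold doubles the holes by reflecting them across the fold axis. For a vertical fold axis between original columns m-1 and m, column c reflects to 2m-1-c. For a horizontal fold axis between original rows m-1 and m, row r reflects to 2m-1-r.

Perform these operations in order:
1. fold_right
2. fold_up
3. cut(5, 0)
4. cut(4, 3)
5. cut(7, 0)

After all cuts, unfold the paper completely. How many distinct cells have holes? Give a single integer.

Op 1 fold_right: fold axis v@4; visible region now rows[0,32) x cols[4,8) = 32x4
Op 2 fold_up: fold axis h@16; visible region now rows[0,16) x cols[4,8) = 16x4
Op 3 cut(5, 0): punch at orig (5,4); cuts so far [(5, 4)]; region rows[0,16) x cols[4,8) = 16x4
Op 4 cut(4, 3): punch at orig (4,7); cuts so far [(4, 7), (5, 4)]; region rows[0,16) x cols[4,8) = 16x4
Op 5 cut(7, 0): punch at orig (7,4); cuts so far [(4, 7), (5, 4), (7, 4)]; region rows[0,16) x cols[4,8) = 16x4
Unfold 1 (reflect across h@16): 6 holes -> [(4, 7), (5, 4), (7, 4), (24, 4), (26, 4), (27, 7)]
Unfold 2 (reflect across v@4): 12 holes -> [(4, 0), (4, 7), (5, 3), (5, 4), (7, 3), (7, 4), (24, 3), (24, 4), (26, 3), (26, 4), (27, 0), (27, 7)]

Answer: 12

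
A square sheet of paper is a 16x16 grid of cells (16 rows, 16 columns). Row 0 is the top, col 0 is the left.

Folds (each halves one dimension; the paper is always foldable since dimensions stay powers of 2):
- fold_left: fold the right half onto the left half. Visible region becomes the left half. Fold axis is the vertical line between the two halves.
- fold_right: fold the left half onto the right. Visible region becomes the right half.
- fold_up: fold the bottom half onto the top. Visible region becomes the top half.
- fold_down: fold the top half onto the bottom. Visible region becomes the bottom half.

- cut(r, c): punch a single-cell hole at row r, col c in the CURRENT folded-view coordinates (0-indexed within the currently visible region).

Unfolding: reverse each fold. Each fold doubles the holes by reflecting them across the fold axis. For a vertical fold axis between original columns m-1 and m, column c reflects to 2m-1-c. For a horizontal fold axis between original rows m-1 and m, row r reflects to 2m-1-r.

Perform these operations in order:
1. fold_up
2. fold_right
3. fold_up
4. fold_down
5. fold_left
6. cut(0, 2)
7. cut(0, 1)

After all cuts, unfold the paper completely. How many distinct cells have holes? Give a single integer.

Op 1 fold_up: fold axis h@8; visible region now rows[0,8) x cols[0,16) = 8x16
Op 2 fold_right: fold axis v@8; visible region now rows[0,8) x cols[8,16) = 8x8
Op 3 fold_up: fold axis h@4; visible region now rows[0,4) x cols[8,16) = 4x8
Op 4 fold_down: fold axis h@2; visible region now rows[2,4) x cols[8,16) = 2x8
Op 5 fold_left: fold axis v@12; visible region now rows[2,4) x cols[8,12) = 2x4
Op 6 cut(0, 2): punch at orig (2,10); cuts so far [(2, 10)]; region rows[2,4) x cols[8,12) = 2x4
Op 7 cut(0, 1): punch at orig (2,9); cuts so far [(2, 9), (2, 10)]; region rows[2,4) x cols[8,12) = 2x4
Unfold 1 (reflect across v@12): 4 holes -> [(2, 9), (2, 10), (2, 13), (2, 14)]
Unfold 2 (reflect across h@2): 8 holes -> [(1, 9), (1, 10), (1, 13), (1, 14), (2, 9), (2, 10), (2, 13), (2, 14)]
Unfold 3 (reflect across h@4): 16 holes -> [(1, 9), (1, 10), (1, 13), (1, 14), (2, 9), (2, 10), (2, 13), (2, 14), (5, 9), (5, 10), (5, 13), (5, 14), (6, 9), (6, 10), (6, 13), (6, 14)]
Unfold 4 (reflect across v@8): 32 holes -> [(1, 1), (1, 2), (1, 5), (1, 6), (1, 9), (1, 10), (1, 13), (1, 14), (2, 1), (2, 2), (2, 5), (2, 6), (2, 9), (2, 10), (2, 13), (2, 14), (5, 1), (5, 2), (5, 5), (5, 6), (5, 9), (5, 10), (5, 13), (5, 14), (6, 1), (6, 2), (6, 5), (6, 6), (6, 9), (6, 10), (6, 13), (6, 14)]
Unfold 5 (reflect across h@8): 64 holes -> [(1, 1), (1, 2), (1, 5), (1, 6), (1, 9), (1, 10), (1, 13), (1, 14), (2, 1), (2, 2), (2, 5), (2, 6), (2, 9), (2, 10), (2, 13), (2, 14), (5, 1), (5, 2), (5, 5), (5, 6), (5, 9), (5, 10), (5, 13), (5, 14), (6, 1), (6, 2), (6, 5), (6, 6), (6, 9), (6, 10), (6, 13), (6, 14), (9, 1), (9, 2), (9, 5), (9, 6), (9, 9), (9, 10), (9, 13), (9, 14), (10, 1), (10, 2), (10, 5), (10, 6), (10, 9), (10, 10), (10, 13), (10, 14), (13, 1), (13, 2), (13, 5), (13, 6), (13, 9), (13, 10), (13, 13), (13, 14), (14, 1), (14, 2), (14, 5), (14, 6), (14, 9), (14, 10), (14, 13), (14, 14)]

Answer: 64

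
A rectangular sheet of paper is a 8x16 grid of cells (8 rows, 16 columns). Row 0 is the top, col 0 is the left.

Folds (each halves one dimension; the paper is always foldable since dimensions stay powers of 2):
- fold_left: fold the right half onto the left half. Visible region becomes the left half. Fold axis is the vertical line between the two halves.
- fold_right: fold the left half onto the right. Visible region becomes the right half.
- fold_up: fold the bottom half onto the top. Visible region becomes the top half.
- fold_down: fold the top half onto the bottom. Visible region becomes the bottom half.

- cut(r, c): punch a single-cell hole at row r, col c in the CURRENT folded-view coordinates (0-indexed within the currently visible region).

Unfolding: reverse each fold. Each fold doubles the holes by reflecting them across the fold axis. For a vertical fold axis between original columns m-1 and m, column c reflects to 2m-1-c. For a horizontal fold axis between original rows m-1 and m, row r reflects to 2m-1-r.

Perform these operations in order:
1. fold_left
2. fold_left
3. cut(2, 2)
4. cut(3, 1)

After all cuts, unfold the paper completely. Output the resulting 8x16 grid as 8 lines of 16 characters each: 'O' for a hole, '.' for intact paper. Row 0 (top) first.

Answer: ................
................
..O..O....O..O..
.O....O..O....O.
................
................
................
................

Derivation:
Op 1 fold_left: fold axis v@8; visible region now rows[0,8) x cols[0,8) = 8x8
Op 2 fold_left: fold axis v@4; visible region now rows[0,8) x cols[0,4) = 8x4
Op 3 cut(2, 2): punch at orig (2,2); cuts so far [(2, 2)]; region rows[0,8) x cols[0,4) = 8x4
Op 4 cut(3, 1): punch at orig (3,1); cuts so far [(2, 2), (3, 1)]; region rows[0,8) x cols[0,4) = 8x4
Unfold 1 (reflect across v@4): 4 holes -> [(2, 2), (2, 5), (3, 1), (3, 6)]
Unfold 2 (reflect across v@8): 8 holes -> [(2, 2), (2, 5), (2, 10), (2, 13), (3, 1), (3, 6), (3, 9), (3, 14)]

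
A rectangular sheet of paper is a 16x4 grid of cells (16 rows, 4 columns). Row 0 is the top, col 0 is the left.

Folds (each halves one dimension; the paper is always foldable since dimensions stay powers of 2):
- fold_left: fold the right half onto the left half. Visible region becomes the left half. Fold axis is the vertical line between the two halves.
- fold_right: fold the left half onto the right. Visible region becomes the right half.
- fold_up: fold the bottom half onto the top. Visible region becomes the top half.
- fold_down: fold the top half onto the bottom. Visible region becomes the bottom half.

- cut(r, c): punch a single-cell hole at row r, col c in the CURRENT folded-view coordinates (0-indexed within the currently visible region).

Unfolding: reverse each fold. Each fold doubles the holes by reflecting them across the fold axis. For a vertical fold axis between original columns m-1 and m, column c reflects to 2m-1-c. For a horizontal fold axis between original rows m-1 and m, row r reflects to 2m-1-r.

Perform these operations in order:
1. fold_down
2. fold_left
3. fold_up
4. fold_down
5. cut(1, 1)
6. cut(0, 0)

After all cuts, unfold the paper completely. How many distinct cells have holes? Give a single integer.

Op 1 fold_down: fold axis h@8; visible region now rows[8,16) x cols[0,4) = 8x4
Op 2 fold_left: fold axis v@2; visible region now rows[8,16) x cols[0,2) = 8x2
Op 3 fold_up: fold axis h@12; visible region now rows[8,12) x cols[0,2) = 4x2
Op 4 fold_down: fold axis h@10; visible region now rows[10,12) x cols[0,2) = 2x2
Op 5 cut(1, 1): punch at orig (11,1); cuts so far [(11, 1)]; region rows[10,12) x cols[0,2) = 2x2
Op 6 cut(0, 0): punch at orig (10,0); cuts so far [(10, 0), (11, 1)]; region rows[10,12) x cols[0,2) = 2x2
Unfold 1 (reflect across h@10): 4 holes -> [(8, 1), (9, 0), (10, 0), (11, 1)]
Unfold 2 (reflect across h@12): 8 holes -> [(8, 1), (9, 0), (10, 0), (11, 1), (12, 1), (13, 0), (14, 0), (15, 1)]
Unfold 3 (reflect across v@2): 16 holes -> [(8, 1), (8, 2), (9, 0), (9, 3), (10, 0), (10, 3), (11, 1), (11, 2), (12, 1), (12, 2), (13, 0), (13, 3), (14, 0), (14, 3), (15, 1), (15, 2)]
Unfold 4 (reflect across h@8): 32 holes -> [(0, 1), (0, 2), (1, 0), (1, 3), (2, 0), (2, 3), (3, 1), (3, 2), (4, 1), (4, 2), (5, 0), (5, 3), (6, 0), (6, 3), (7, 1), (7, 2), (8, 1), (8, 2), (9, 0), (9, 3), (10, 0), (10, 3), (11, 1), (11, 2), (12, 1), (12, 2), (13, 0), (13, 3), (14, 0), (14, 3), (15, 1), (15, 2)]

Answer: 32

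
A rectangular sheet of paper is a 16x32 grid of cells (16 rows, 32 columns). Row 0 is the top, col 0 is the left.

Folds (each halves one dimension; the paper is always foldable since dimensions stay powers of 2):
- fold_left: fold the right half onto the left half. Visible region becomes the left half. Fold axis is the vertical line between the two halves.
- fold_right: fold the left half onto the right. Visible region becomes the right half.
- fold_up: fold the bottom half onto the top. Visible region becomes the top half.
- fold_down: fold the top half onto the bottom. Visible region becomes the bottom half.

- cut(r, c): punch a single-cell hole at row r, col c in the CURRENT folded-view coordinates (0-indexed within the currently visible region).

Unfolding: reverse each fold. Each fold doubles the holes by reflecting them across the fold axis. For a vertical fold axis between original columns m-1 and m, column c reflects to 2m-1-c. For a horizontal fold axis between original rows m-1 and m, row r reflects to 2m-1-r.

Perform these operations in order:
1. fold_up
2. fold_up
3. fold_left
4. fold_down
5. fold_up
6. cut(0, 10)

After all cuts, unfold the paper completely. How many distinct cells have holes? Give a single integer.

Op 1 fold_up: fold axis h@8; visible region now rows[0,8) x cols[0,32) = 8x32
Op 2 fold_up: fold axis h@4; visible region now rows[0,4) x cols[0,32) = 4x32
Op 3 fold_left: fold axis v@16; visible region now rows[0,4) x cols[0,16) = 4x16
Op 4 fold_down: fold axis h@2; visible region now rows[2,4) x cols[0,16) = 2x16
Op 5 fold_up: fold axis h@3; visible region now rows[2,3) x cols[0,16) = 1x16
Op 6 cut(0, 10): punch at orig (2,10); cuts so far [(2, 10)]; region rows[2,3) x cols[0,16) = 1x16
Unfold 1 (reflect across h@3): 2 holes -> [(2, 10), (3, 10)]
Unfold 2 (reflect across h@2): 4 holes -> [(0, 10), (1, 10), (2, 10), (3, 10)]
Unfold 3 (reflect across v@16): 8 holes -> [(0, 10), (0, 21), (1, 10), (1, 21), (2, 10), (2, 21), (3, 10), (3, 21)]
Unfold 4 (reflect across h@4): 16 holes -> [(0, 10), (0, 21), (1, 10), (1, 21), (2, 10), (2, 21), (3, 10), (3, 21), (4, 10), (4, 21), (5, 10), (5, 21), (6, 10), (6, 21), (7, 10), (7, 21)]
Unfold 5 (reflect across h@8): 32 holes -> [(0, 10), (0, 21), (1, 10), (1, 21), (2, 10), (2, 21), (3, 10), (3, 21), (4, 10), (4, 21), (5, 10), (5, 21), (6, 10), (6, 21), (7, 10), (7, 21), (8, 10), (8, 21), (9, 10), (9, 21), (10, 10), (10, 21), (11, 10), (11, 21), (12, 10), (12, 21), (13, 10), (13, 21), (14, 10), (14, 21), (15, 10), (15, 21)]

Answer: 32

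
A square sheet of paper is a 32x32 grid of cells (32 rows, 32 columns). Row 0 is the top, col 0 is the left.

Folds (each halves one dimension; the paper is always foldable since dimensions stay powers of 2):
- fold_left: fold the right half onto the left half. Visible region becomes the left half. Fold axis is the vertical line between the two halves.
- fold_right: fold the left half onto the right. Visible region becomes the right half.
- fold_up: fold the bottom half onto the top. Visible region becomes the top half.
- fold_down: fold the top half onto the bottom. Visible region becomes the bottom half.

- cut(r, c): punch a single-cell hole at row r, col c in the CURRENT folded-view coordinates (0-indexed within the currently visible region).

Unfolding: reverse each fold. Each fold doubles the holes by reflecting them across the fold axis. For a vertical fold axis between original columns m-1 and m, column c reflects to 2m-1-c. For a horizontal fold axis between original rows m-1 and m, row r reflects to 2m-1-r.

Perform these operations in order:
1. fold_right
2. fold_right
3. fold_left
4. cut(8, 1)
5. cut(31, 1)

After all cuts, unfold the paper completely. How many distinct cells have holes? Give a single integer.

Answer: 16

Derivation:
Op 1 fold_right: fold axis v@16; visible region now rows[0,32) x cols[16,32) = 32x16
Op 2 fold_right: fold axis v@24; visible region now rows[0,32) x cols[24,32) = 32x8
Op 3 fold_left: fold axis v@28; visible region now rows[0,32) x cols[24,28) = 32x4
Op 4 cut(8, 1): punch at orig (8,25); cuts so far [(8, 25)]; region rows[0,32) x cols[24,28) = 32x4
Op 5 cut(31, 1): punch at orig (31,25); cuts so far [(8, 25), (31, 25)]; region rows[0,32) x cols[24,28) = 32x4
Unfold 1 (reflect across v@28): 4 holes -> [(8, 25), (8, 30), (31, 25), (31, 30)]
Unfold 2 (reflect across v@24): 8 holes -> [(8, 17), (8, 22), (8, 25), (8, 30), (31, 17), (31, 22), (31, 25), (31, 30)]
Unfold 3 (reflect across v@16): 16 holes -> [(8, 1), (8, 6), (8, 9), (8, 14), (8, 17), (8, 22), (8, 25), (8, 30), (31, 1), (31, 6), (31, 9), (31, 14), (31, 17), (31, 22), (31, 25), (31, 30)]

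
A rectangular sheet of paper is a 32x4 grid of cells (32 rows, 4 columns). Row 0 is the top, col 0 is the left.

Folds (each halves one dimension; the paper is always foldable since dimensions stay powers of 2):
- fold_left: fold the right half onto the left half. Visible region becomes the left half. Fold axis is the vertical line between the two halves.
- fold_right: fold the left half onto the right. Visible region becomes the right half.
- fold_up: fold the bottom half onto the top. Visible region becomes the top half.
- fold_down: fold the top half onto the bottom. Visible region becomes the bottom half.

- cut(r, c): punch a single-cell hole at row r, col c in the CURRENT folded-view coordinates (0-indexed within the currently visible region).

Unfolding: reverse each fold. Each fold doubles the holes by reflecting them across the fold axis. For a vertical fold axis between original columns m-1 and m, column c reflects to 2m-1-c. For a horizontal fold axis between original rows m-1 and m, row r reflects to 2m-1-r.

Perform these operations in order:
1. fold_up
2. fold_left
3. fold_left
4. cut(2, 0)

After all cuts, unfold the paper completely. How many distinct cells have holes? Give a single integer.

Answer: 8

Derivation:
Op 1 fold_up: fold axis h@16; visible region now rows[0,16) x cols[0,4) = 16x4
Op 2 fold_left: fold axis v@2; visible region now rows[0,16) x cols[0,2) = 16x2
Op 3 fold_left: fold axis v@1; visible region now rows[0,16) x cols[0,1) = 16x1
Op 4 cut(2, 0): punch at orig (2,0); cuts so far [(2, 0)]; region rows[0,16) x cols[0,1) = 16x1
Unfold 1 (reflect across v@1): 2 holes -> [(2, 0), (2, 1)]
Unfold 2 (reflect across v@2): 4 holes -> [(2, 0), (2, 1), (2, 2), (2, 3)]
Unfold 3 (reflect across h@16): 8 holes -> [(2, 0), (2, 1), (2, 2), (2, 3), (29, 0), (29, 1), (29, 2), (29, 3)]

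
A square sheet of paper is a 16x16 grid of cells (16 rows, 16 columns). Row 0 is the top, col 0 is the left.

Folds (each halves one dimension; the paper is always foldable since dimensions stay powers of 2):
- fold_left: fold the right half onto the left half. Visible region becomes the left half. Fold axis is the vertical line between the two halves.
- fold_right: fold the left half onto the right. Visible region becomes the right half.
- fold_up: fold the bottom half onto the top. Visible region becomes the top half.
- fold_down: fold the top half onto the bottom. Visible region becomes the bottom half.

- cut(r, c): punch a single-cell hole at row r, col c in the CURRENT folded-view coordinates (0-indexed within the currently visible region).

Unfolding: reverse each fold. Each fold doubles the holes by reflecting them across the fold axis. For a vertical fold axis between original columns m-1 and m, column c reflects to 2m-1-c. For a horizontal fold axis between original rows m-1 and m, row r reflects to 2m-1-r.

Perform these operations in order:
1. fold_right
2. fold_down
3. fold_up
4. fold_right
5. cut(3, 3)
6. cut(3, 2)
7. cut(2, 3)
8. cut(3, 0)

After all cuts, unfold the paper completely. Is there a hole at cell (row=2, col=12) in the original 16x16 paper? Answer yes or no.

Op 1 fold_right: fold axis v@8; visible region now rows[0,16) x cols[8,16) = 16x8
Op 2 fold_down: fold axis h@8; visible region now rows[8,16) x cols[8,16) = 8x8
Op 3 fold_up: fold axis h@12; visible region now rows[8,12) x cols[8,16) = 4x8
Op 4 fold_right: fold axis v@12; visible region now rows[8,12) x cols[12,16) = 4x4
Op 5 cut(3, 3): punch at orig (11,15); cuts so far [(11, 15)]; region rows[8,12) x cols[12,16) = 4x4
Op 6 cut(3, 2): punch at orig (11,14); cuts so far [(11, 14), (11, 15)]; region rows[8,12) x cols[12,16) = 4x4
Op 7 cut(2, 3): punch at orig (10,15); cuts so far [(10, 15), (11, 14), (11, 15)]; region rows[8,12) x cols[12,16) = 4x4
Op 8 cut(3, 0): punch at orig (11,12); cuts so far [(10, 15), (11, 12), (11, 14), (11, 15)]; region rows[8,12) x cols[12,16) = 4x4
Unfold 1 (reflect across v@12): 8 holes -> [(10, 8), (10, 15), (11, 8), (11, 9), (11, 11), (11, 12), (11, 14), (11, 15)]
Unfold 2 (reflect across h@12): 16 holes -> [(10, 8), (10, 15), (11, 8), (11, 9), (11, 11), (11, 12), (11, 14), (11, 15), (12, 8), (12, 9), (12, 11), (12, 12), (12, 14), (12, 15), (13, 8), (13, 15)]
Unfold 3 (reflect across h@8): 32 holes -> [(2, 8), (2, 15), (3, 8), (3, 9), (3, 11), (3, 12), (3, 14), (3, 15), (4, 8), (4, 9), (4, 11), (4, 12), (4, 14), (4, 15), (5, 8), (5, 15), (10, 8), (10, 15), (11, 8), (11, 9), (11, 11), (11, 12), (11, 14), (11, 15), (12, 8), (12, 9), (12, 11), (12, 12), (12, 14), (12, 15), (13, 8), (13, 15)]
Unfold 4 (reflect across v@8): 64 holes -> [(2, 0), (2, 7), (2, 8), (2, 15), (3, 0), (3, 1), (3, 3), (3, 4), (3, 6), (3, 7), (3, 8), (3, 9), (3, 11), (3, 12), (3, 14), (3, 15), (4, 0), (4, 1), (4, 3), (4, 4), (4, 6), (4, 7), (4, 8), (4, 9), (4, 11), (4, 12), (4, 14), (4, 15), (5, 0), (5, 7), (5, 8), (5, 15), (10, 0), (10, 7), (10, 8), (10, 15), (11, 0), (11, 1), (11, 3), (11, 4), (11, 6), (11, 7), (11, 8), (11, 9), (11, 11), (11, 12), (11, 14), (11, 15), (12, 0), (12, 1), (12, 3), (12, 4), (12, 6), (12, 7), (12, 8), (12, 9), (12, 11), (12, 12), (12, 14), (12, 15), (13, 0), (13, 7), (13, 8), (13, 15)]
Holes: [(2, 0), (2, 7), (2, 8), (2, 15), (3, 0), (3, 1), (3, 3), (3, 4), (3, 6), (3, 7), (3, 8), (3, 9), (3, 11), (3, 12), (3, 14), (3, 15), (4, 0), (4, 1), (4, 3), (4, 4), (4, 6), (4, 7), (4, 8), (4, 9), (4, 11), (4, 12), (4, 14), (4, 15), (5, 0), (5, 7), (5, 8), (5, 15), (10, 0), (10, 7), (10, 8), (10, 15), (11, 0), (11, 1), (11, 3), (11, 4), (11, 6), (11, 7), (11, 8), (11, 9), (11, 11), (11, 12), (11, 14), (11, 15), (12, 0), (12, 1), (12, 3), (12, 4), (12, 6), (12, 7), (12, 8), (12, 9), (12, 11), (12, 12), (12, 14), (12, 15), (13, 0), (13, 7), (13, 8), (13, 15)]

Answer: no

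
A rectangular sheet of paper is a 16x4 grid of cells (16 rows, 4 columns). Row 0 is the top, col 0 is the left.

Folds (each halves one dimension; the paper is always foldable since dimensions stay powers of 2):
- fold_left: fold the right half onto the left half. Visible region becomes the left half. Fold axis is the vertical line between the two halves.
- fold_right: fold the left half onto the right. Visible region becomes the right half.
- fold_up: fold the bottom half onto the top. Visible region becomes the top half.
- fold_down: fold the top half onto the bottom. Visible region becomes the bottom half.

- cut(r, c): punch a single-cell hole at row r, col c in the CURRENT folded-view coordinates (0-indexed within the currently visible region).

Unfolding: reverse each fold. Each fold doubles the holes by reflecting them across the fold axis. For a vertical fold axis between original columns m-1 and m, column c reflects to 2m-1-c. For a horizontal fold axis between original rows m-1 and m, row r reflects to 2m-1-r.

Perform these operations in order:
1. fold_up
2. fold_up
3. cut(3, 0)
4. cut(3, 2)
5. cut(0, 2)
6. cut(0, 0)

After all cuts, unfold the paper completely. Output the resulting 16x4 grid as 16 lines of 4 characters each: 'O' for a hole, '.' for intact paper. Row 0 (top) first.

Op 1 fold_up: fold axis h@8; visible region now rows[0,8) x cols[0,4) = 8x4
Op 2 fold_up: fold axis h@4; visible region now rows[0,4) x cols[0,4) = 4x4
Op 3 cut(3, 0): punch at orig (3,0); cuts so far [(3, 0)]; region rows[0,4) x cols[0,4) = 4x4
Op 4 cut(3, 2): punch at orig (3,2); cuts so far [(3, 0), (3, 2)]; region rows[0,4) x cols[0,4) = 4x4
Op 5 cut(0, 2): punch at orig (0,2); cuts so far [(0, 2), (3, 0), (3, 2)]; region rows[0,4) x cols[0,4) = 4x4
Op 6 cut(0, 0): punch at orig (0,0); cuts so far [(0, 0), (0, 2), (3, 0), (3, 2)]; region rows[0,4) x cols[0,4) = 4x4
Unfold 1 (reflect across h@4): 8 holes -> [(0, 0), (0, 2), (3, 0), (3, 2), (4, 0), (4, 2), (7, 0), (7, 2)]
Unfold 2 (reflect across h@8): 16 holes -> [(0, 0), (0, 2), (3, 0), (3, 2), (4, 0), (4, 2), (7, 0), (7, 2), (8, 0), (8, 2), (11, 0), (11, 2), (12, 0), (12, 2), (15, 0), (15, 2)]

Answer: O.O.
....
....
O.O.
O.O.
....
....
O.O.
O.O.
....
....
O.O.
O.O.
....
....
O.O.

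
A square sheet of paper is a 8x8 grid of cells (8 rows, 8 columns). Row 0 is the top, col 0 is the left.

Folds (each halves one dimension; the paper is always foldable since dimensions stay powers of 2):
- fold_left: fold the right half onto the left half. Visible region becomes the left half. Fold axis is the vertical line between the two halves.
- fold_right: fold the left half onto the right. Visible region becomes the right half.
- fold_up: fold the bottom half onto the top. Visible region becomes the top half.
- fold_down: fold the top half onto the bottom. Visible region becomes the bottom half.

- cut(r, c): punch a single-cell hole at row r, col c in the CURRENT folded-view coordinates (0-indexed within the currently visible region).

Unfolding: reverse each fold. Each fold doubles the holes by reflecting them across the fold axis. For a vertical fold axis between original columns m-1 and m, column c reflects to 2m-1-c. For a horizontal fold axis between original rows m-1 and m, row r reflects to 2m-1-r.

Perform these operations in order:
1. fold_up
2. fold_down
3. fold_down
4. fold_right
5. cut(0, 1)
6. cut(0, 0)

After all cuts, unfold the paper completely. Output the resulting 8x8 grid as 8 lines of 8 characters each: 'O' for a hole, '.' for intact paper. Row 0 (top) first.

Op 1 fold_up: fold axis h@4; visible region now rows[0,4) x cols[0,8) = 4x8
Op 2 fold_down: fold axis h@2; visible region now rows[2,4) x cols[0,8) = 2x8
Op 3 fold_down: fold axis h@3; visible region now rows[3,4) x cols[0,8) = 1x8
Op 4 fold_right: fold axis v@4; visible region now rows[3,4) x cols[4,8) = 1x4
Op 5 cut(0, 1): punch at orig (3,5); cuts so far [(3, 5)]; region rows[3,4) x cols[4,8) = 1x4
Op 6 cut(0, 0): punch at orig (3,4); cuts so far [(3, 4), (3, 5)]; region rows[3,4) x cols[4,8) = 1x4
Unfold 1 (reflect across v@4): 4 holes -> [(3, 2), (3, 3), (3, 4), (3, 5)]
Unfold 2 (reflect across h@3): 8 holes -> [(2, 2), (2, 3), (2, 4), (2, 5), (3, 2), (3, 3), (3, 4), (3, 5)]
Unfold 3 (reflect across h@2): 16 holes -> [(0, 2), (0, 3), (0, 4), (0, 5), (1, 2), (1, 3), (1, 4), (1, 5), (2, 2), (2, 3), (2, 4), (2, 5), (3, 2), (3, 3), (3, 4), (3, 5)]
Unfold 4 (reflect across h@4): 32 holes -> [(0, 2), (0, 3), (0, 4), (0, 5), (1, 2), (1, 3), (1, 4), (1, 5), (2, 2), (2, 3), (2, 4), (2, 5), (3, 2), (3, 3), (3, 4), (3, 5), (4, 2), (4, 3), (4, 4), (4, 5), (5, 2), (5, 3), (5, 4), (5, 5), (6, 2), (6, 3), (6, 4), (6, 5), (7, 2), (7, 3), (7, 4), (7, 5)]

Answer: ..OOOO..
..OOOO..
..OOOO..
..OOOO..
..OOOO..
..OOOO..
..OOOO..
..OOOO..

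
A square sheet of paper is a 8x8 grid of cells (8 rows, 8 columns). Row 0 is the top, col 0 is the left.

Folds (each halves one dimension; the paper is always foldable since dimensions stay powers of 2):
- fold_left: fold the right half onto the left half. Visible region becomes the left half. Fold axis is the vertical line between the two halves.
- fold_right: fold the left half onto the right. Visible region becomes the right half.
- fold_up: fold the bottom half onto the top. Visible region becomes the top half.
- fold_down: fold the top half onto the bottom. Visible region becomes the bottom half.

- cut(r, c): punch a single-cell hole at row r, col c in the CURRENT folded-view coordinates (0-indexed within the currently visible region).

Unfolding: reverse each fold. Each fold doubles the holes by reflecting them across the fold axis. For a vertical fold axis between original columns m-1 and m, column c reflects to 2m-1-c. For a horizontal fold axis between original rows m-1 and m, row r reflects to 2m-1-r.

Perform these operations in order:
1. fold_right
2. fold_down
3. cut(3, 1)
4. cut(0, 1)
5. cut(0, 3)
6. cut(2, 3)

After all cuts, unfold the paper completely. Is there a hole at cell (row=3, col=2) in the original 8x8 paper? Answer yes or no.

Op 1 fold_right: fold axis v@4; visible region now rows[0,8) x cols[4,8) = 8x4
Op 2 fold_down: fold axis h@4; visible region now rows[4,8) x cols[4,8) = 4x4
Op 3 cut(3, 1): punch at orig (7,5); cuts so far [(7, 5)]; region rows[4,8) x cols[4,8) = 4x4
Op 4 cut(0, 1): punch at orig (4,5); cuts so far [(4, 5), (7, 5)]; region rows[4,8) x cols[4,8) = 4x4
Op 5 cut(0, 3): punch at orig (4,7); cuts so far [(4, 5), (4, 7), (7, 5)]; region rows[4,8) x cols[4,8) = 4x4
Op 6 cut(2, 3): punch at orig (6,7); cuts so far [(4, 5), (4, 7), (6, 7), (7, 5)]; region rows[4,8) x cols[4,8) = 4x4
Unfold 1 (reflect across h@4): 8 holes -> [(0, 5), (1, 7), (3, 5), (3, 7), (4, 5), (4, 7), (6, 7), (7, 5)]
Unfold 2 (reflect across v@4): 16 holes -> [(0, 2), (0, 5), (1, 0), (1, 7), (3, 0), (3, 2), (3, 5), (3, 7), (4, 0), (4, 2), (4, 5), (4, 7), (6, 0), (6, 7), (7, 2), (7, 5)]
Holes: [(0, 2), (0, 5), (1, 0), (1, 7), (3, 0), (3, 2), (3, 5), (3, 7), (4, 0), (4, 2), (4, 5), (4, 7), (6, 0), (6, 7), (7, 2), (7, 5)]

Answer: yes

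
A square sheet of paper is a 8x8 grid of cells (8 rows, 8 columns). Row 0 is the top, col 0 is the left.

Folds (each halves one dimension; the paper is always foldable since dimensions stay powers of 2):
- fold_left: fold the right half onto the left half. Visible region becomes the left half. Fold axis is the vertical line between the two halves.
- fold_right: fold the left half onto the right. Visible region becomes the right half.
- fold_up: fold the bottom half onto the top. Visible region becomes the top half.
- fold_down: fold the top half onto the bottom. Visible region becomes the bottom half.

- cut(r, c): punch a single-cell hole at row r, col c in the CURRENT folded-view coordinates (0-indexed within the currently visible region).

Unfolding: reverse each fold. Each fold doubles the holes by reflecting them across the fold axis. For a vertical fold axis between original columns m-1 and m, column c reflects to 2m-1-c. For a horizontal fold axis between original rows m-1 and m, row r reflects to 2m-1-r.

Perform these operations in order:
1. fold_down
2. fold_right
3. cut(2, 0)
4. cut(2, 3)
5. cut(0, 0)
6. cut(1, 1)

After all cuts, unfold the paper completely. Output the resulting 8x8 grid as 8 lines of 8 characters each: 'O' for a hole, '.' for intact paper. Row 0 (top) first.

Op 1 fold_down: fold axis h@4; visible region now rows[4,8) x cols[0,8) = 4x8
Op 2 fold_right: fold axis v@4; visible region now rows[4,8) x cols[4,8) = 4x4
Op 3 cut(2, 0): punch at orig (6,4); cuts so far [(6, 4)]; region rows[4,8) x cols[4,8) = 4x4
Op 4 cut(2, 3): punch at orig (6,7); cuts so far [(6, 4), (6, 7)]; region rows[4,8) x cols[4,8) = 4x4
Op 5 cut(0, 0): punch at orig (4,4); cuts so far [(4, 4), (6, 4), (6, 7)]; region rows[4,8) x cols[4,8) = 4x4
Op 6 cut(1, 1): punch at orig (5,5); cuts so far [(4, 4), (5, 5), (6, 4), (6, 7)]; region rows[4,8) x cols[4,8) = 4x4
Unfold 1 (reflect across v@4): 8 holes -> [(4, 3), (4, 4), (5, 2), (5, 5), (6, 0), (6, 3), (6, 4), (6, 7)]
Unfold 2 (reflect across h@4): 16 holes -> [(1, 0), (1, 3), (1, 4), (1, 7), (2, 2), (2, 5), (3, 3), (3, 4), (4, 3), (4, 4), (5, 2), (5, 5), (6, 0), (6, 3), (6, 4), (6, 7)]

Answer: ........
O..OO..O
..O..O..
...OO...
...OO...
..O..O..
O..OO..O
........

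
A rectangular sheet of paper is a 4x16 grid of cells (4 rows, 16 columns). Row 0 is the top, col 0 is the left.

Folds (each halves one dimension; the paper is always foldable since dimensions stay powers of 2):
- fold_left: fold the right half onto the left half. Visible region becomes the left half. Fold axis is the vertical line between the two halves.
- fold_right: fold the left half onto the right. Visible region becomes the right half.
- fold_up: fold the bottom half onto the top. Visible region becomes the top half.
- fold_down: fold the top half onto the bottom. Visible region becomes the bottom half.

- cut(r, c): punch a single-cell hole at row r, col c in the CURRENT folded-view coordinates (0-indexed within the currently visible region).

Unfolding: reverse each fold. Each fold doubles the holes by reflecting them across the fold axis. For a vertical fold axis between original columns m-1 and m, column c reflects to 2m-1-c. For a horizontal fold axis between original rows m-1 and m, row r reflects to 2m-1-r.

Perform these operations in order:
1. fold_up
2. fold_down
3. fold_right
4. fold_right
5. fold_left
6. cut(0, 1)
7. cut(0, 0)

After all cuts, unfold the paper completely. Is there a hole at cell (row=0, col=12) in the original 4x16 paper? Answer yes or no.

Op 1 fold_up: fold axis h@2; visible region now rows[0,2) x cols[0,16) = 2x16
Op 2 fold_down: fold axis h@1; visible region now rows[1,2) x cols[0,16) = 1x16
Op 3 fold_right: fold axis v@8; visible region now rows[1,2) x cols[8,16) = 1x8
Op 4 fold_right: fold axis v@12; visible region now rows[1,2) x cols[12,16) = 1x4
Op 5 fold_left: fold axis v@14; visible region now rows[1,2) x cols[12,14) = 1x2
Op 6 cut(0, 1): punch at orig (1,13); cuts so far [(1, 13)]; region rows[1,2) x cols[12,14) = 1x2
Op 7 cut(0, 0): punch at orig (1,12); cuts so far [(1, 12), (1, 13)]; region rows[1,2) x cols[12,14) = 1x2
Unfold 1 (reflect across v@14): 4 holes -> [(1, 12), (1, 13), (1, 14), (1, 15)]
Unfold 2 (reflect across v@12): 8 holes -> [(1, 8), (1, 9), (1, 10), (1, 11), (1, 12), (1, 13), (1, 14), (1, 15)]
Unfold 3 (reflect across v@8): 16 holes -> [(1, 0), (1, 1), (1, 2), (1, 3), (1, 4), (1, 5), (1, 6), (1, 7), (1, 8), (1, 9), (1, 10), (1, 11), (1, 12), (1, 13), (1, 14), (1, 15)]
Unfold 4 (reflect across h@1): 32 holes -> [(0, 0), (0, 1), (0, 2), (0, 3), (0, 4), (0, 5), (0, 6), (0, 7), (0, 8), (0, 9), (0, 10), (0, 11), (0, 12), (0, 13), (0, 14), (0, 15), (1, 0), (1, 1), (1, 2), (1, 3), (1, 4), (1, 5), (1, 6), (1, 7), (1, 8), (1, 9), (1, 10), (1, 11), (1, 12), (1, 13), (1, 14), (1, 15)]
Unfold 5 (reflect across h@2): 64 holes -> [(0, 0), (0, 1), (0, 2), (0, 3), (0, 4), (0, 5), (0, 6), (0, 7), (0, 8), (0, 9), (0, 10), (0, 11), (0, 12), (0, 13), (0, 14), (0, 15), (1, 0), (1, 1), (1, 2), (1, 3), (1, 4), (1, 5), (1, 6), (1, 7), (1, 8), (1, 9), (1, 10), (1, 11), (1, 12), (1, 13), (1, 14), (1, 15), (2, 0), (2, 1), (2, 2), (2, 3), (2, 4), (2, 5), (2, 6), (2, 7), (2, 8), (2, 9), (2, 10), (2, 11), (2, 12), (2, 13), (2, 14), (2, 15), (3, 0), (3, 1), (3, 2), (3, 3), (3, 4), (3, 5), (3, 6), (3, 7), (3, 8), (3, 9), (3, 10), (3, 11), (3, 12), (3, 13), (3, 14), (3, 15)]
Holes: [(0, 0), (0, 1), (0, 2), (0, 3), (0, 4), (0, 5), (0, 6), (0, 7), (0, 8), (0, 9), (0, 10), (0, 11), (0, 12), (0, 13), (0, 14), (0, 15), (1, 0), (1, 1), (1, 2), (1, 3), (1, 4), (1, 5), (1, 6), (1, 7), (1, 8), (1, 9), (1, 10), (1, 11), (1, 12), (1, 13), (1, 14), (1, 15), (2, 0), (2, 1), (2, 2), (2, 3), (2, 4), (2, 5), (2, 6), (2, 7), (2, 8), (2, 9), (2, 10), (2, 11), (2, 12), (2, 13), (2, 14), (2, 15), (3, 0), (3, 1), (3, 2), (3, 3), (3, 4), (3, 5), (3, 6), (3, 7), (3, 8), (3, 9), (3, 10), (3, 11), (3, 12), (3, 13), (3, 14), (3, 15)]

Answer: yes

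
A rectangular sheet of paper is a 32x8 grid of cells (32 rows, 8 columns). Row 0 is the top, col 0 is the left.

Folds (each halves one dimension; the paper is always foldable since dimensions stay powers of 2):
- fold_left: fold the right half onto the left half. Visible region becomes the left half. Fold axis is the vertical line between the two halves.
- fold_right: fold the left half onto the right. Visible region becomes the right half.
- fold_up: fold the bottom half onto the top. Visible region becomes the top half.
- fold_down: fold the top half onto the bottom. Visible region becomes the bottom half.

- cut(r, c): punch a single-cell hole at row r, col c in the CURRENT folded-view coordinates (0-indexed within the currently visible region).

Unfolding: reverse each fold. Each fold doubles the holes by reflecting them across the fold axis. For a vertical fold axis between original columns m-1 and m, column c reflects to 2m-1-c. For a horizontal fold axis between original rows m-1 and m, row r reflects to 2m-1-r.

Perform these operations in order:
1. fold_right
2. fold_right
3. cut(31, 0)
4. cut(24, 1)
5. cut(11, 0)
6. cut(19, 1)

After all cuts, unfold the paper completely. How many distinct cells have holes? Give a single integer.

Op 1 fold_right: fold axis v@4; visible region now rows[0,32) x cols[4,8) = 32x4
Op 2 fold_right: fold axis v@6; visible region now rows[0,32) x cols[6,8) = 32x2
Op 3 cut(31, 0): punch at orig (31,6); cuts so far [(31, 6)]; region rows[0,32) x cols[6,8) = 32x2
Op 4 cut(24, 1): punch at orig (24,7); cuts so far [(24, 7), (31, 6)]; region rows[0,32) x cols[6,8) = 32x2
Op 5 cut(11, 0): punch at orig (11,6); cuts so far [(11, 6), (24, 7), (31, 6)]; region rows[0,32) x cols[6,8) = 32x2
Op 6 cut(19, 1): punch at orig (19,7); cuts so far [(11, 6), (19, 7), (24, 7), (31, 6)]; region rows[0,32) x cols[6,8) = 32x2
Unfold 1 (reflect across v@6): 8 holes -> [(11, 5), (11, 6), (19, 4), (19, 7), (24, 4), (24, 7), (31, 5), (31, 6)]
Unfold 2 (reflect across v@4): 16 holes -> [(11, 1), (11, 2), (11, 5), (11, 6), (19, 0), (19, 3), (19, 4), (19, 7), (24, 0), (24, 3), (24, 4), (24, 7), (31, 1), (31, 2), (31, 5), (31, 6)]

Answer: 16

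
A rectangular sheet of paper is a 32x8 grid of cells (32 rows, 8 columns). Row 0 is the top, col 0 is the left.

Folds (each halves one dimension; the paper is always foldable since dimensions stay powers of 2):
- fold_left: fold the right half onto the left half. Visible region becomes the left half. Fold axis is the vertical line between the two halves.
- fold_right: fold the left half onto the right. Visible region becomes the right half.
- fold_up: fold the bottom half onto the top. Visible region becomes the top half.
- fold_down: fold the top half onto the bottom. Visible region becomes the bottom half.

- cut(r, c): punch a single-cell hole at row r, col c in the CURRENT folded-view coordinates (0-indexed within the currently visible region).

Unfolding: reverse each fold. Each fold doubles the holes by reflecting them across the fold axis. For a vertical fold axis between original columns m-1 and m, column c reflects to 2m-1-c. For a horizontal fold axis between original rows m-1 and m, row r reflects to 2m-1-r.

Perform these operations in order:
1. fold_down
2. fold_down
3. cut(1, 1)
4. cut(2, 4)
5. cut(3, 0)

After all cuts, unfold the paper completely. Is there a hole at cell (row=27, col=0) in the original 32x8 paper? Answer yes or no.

Op 1 fold_down: fold axis h@16; visible region now rows[16,32) x cols[0,8) = 16x8
Op 2 fold_down: fold axis h@24; visible region now rows[24,32) x cols[0,8) = 8x8
Op 3 cut(1, 1): punch at orig (25,1); cuts so far [(25, 1)]; region rows[24,32) x cols[0,8) = 8x8
Op 4 cut(2, 4): punch at orig (26,4); cuts so far [(25, 1), (26, 4)]; region rows[24,32) x cols[0,8) = 8x8
Op 5 cut(3, 0): punch at orig (27,0); cuts so far [(25, 1), (26, 4), (27, 0)]; region rows[24,32) x cols[0,8) = 8x8
Unfold 1 (reflect across h@24): 6 holes -> [(20, 0), (21, 4), (22, 1), (25, 1), (26, 4), (27, 0)]
Unfold 2 (reflect across h@16): 12 holes -> [(4, 0), (5, 4), (6, 1), (9, 1), (10, 4), (11, 0), (20, 0), (21, 4), (22, 1), (25, 1), (26, 4), (27, 0)]
Holes: [(4, 0), (5, 4), (6, 1), (9, 1), (10, 4), (11, 0), (20, 0), (21, 4), (22, 1), (25, 1), (26, 4), (27, 0)]

Answer: yes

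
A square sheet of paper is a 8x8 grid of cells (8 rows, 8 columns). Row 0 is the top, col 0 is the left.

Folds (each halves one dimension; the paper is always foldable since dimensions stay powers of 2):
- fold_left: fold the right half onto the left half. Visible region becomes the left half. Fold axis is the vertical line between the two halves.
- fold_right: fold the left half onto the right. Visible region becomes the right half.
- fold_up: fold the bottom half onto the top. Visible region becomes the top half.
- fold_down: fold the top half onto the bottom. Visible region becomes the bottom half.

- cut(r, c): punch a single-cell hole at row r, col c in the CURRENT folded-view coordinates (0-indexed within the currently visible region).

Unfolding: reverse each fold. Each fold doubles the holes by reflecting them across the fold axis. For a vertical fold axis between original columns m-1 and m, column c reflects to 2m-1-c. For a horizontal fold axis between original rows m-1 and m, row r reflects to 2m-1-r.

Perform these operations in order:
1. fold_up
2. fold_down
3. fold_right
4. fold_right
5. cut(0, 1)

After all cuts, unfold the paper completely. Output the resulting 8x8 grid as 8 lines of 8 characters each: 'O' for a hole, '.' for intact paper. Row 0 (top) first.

Op 1 fold_up: fold axis h@4; visible region now rows[0,4) x cols[0,8) = 4x8
Op 2 fold_down: fold axis h@2; visible region now rows[2,4) x cols[0,8) = 2x8
Op 3 fold_right: fold axis v@4; visible region now rows[2,4) x cols[4,8) = 2x4
Op 4 fold_right: fold axis v@6; visible region now rows[2,4) x cols[6,8) = 2x2
Op 5 cut(0, 1): punch at orig (2,7); cuts so far [(2, 7)]; region rows[2,4) x cols[6,8) = 2x2
Unfold 1 (reflect across v@6): 2 holes -> [(2, 4), (2, 7)]
Unfold 2 (reflect across v@4): 4 holes -> [(2, 0), (2, 3), (2, 4), (2, 7)]
Unfold 3 (reflect across h@2): 8 holes -> [(1, 0), (1, 3), (1, 4), (1, 7), (2, 0), (2, 3), (2, 4), (2, 7)]
Unfold 4 (reflect across h@4): 16 holes -> [(1, 0), (1, 3), (1, 4), (1, 7), (2, 0), (2, 3), (2, 4), (2, 7), (5, 0), (5, 3), (5, 4), (5, 7), (6, 0), (6, 3), (6, 4), (6, 7)]

Answer: ........
O..OO..O
O..OO..O
........
........
O..OO..O
O..OO..O
........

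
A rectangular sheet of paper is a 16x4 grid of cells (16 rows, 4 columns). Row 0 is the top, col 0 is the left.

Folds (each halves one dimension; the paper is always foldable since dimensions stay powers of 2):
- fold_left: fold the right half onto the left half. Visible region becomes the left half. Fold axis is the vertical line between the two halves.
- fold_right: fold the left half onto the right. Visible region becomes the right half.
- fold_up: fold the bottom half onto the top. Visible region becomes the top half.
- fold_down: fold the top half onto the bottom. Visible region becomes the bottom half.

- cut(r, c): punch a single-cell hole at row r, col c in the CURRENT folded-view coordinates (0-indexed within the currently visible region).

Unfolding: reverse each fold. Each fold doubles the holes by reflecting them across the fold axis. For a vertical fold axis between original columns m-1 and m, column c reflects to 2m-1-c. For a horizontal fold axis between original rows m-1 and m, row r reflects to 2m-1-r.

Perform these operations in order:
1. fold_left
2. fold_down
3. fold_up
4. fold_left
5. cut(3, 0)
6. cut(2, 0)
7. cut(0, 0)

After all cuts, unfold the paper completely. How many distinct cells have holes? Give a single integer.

Answer: 48

Derivation:
Op 1 fold_left: fold axis v@2; visible region now rows[0,16) x cols[0,2) = 16x2
Op 2 fold_down: fold axis h@8; visible region now rows[8,16) x cols[0,2) = 8x2
Op 3 fold_up: fold axis h@12; visible region now rows[8,12) x cols[0,2) = 4x2
Op 4 fold_left: fold axis v@1; visible region now rows[8,12) x cols[0,1) = 4x1
Op 5 cut(3, 0): punch at orig (11,0); cuts so far [(11, 0)]; region rows[8,12) x cols[0,1) = 4x1
Op 6 cut(2, 0): punch at orig (10,0); cuts so far [(10, 0), (11, 0)]; region rows[8,12) x cols[0,1) = 4x1
Op 7 cut(0, 0): punch at orig (8,0); cuts so far [(8, 0), (10, 0), (11, 0)]; region rows[8,12) x cols[0,1) = 4x1
Unfold 1 (reflect across v@1): 6 holes -> [(8, 0), (8, 1), (10, 0), (10, 1), (11, 0), (11, 1)]
Unfold 2 (reflect across h@12): 12 holes -> [(8, 0), (8, 1), (10, 0), (10, 1), (11, 0), (11, 1), (12, 0), (12, 1), (13, 0), (13, 1), (15, 0), (15, 1)]
Unfold 3 (reflect across h@8): 24 holes -> [(0, 0), (0, 1), (2, 0), (2, 1), (3, 0), (3, 1), (4, 0), (4, 1), (5, 0), (5, 1), (7, 0), (7, 1), (8, 0), (8, 1), (10, 0), (10, 1), (11, 0), (11, 1), (12, 0), (12, 1), (13, 0), (13, 1), (15, 0), (15, 1)]
Unfold 4 (reflect across v@2): 48 holes -> [(0, 0), (0, 1), (0, 2), (0, 3), (2, 0), (2, 1), (2, 2), (2, 3), (3, 0), (3, 1), (3, 2), (3, 3), (4, 0), (4, 1), (4, 2), (4, 3), (5, 0), (5, 1), (5, 2), (5, 3), (7, 0), (7, 1), (7, 2), (7, 3), (8, 0), (8, 1), (8, 2), (8, 3), (10, 0), (10, 1), (10, 2), (10, 3), (11, 0), (11, 1), (11, 2), (11, 3), (12, 0), (12, 1), (12, 2), (12, 3), (13, 0), (13, 1), (13, 2), (13, 3), (15, 0), (15, 1), (15, 2), (15, 3)]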